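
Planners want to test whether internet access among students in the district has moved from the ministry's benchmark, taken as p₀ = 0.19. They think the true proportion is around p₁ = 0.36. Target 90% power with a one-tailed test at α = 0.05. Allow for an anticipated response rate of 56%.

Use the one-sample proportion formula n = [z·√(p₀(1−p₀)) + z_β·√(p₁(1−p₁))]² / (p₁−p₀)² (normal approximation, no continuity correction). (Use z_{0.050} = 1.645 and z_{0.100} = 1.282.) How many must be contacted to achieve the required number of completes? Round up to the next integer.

n = 99

n = [z_α·√(p₀q₀) + z_β·√(p₁q₁)]² / (p₁ − p₀)²
  = [1.645·√(0.19·0.81) + 1.282·√(0.36·0.64)]² / (0.17)²
  = [1.645·0.3923 + 1.282·0.4800]² / 0.0289
  = [1.2607]² / 0.0289
  = 54.99
Adjust for 56% response: 54.99 / 0.56 = 98.21.
Round up → n = 99.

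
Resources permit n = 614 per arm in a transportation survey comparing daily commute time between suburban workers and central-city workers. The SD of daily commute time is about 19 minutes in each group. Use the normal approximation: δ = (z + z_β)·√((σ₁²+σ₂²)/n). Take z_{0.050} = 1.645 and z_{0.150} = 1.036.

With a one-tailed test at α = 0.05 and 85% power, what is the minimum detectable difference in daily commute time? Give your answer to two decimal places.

δ = (z_α + z_β) · √((σ₁²+σ₂²)/n)
  = (1.645 + 1.036) · √(722/614)
  = 2.681 · √1.1759
  = 2.681 · 1.0844
  = 2.9072

Minimum detectable difference ≈ 2.91 minutes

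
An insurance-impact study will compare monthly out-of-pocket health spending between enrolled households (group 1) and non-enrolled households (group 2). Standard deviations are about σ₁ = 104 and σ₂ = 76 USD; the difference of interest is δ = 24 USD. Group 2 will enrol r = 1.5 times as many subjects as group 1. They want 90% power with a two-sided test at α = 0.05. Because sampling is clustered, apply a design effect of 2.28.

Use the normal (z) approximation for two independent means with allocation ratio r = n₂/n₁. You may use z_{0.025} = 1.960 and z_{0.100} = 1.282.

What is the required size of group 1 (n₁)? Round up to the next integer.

n₁ = (z_{α/2} + z_β)² · (σ₁² + σ₂²/r) / δ²
   = (1.960 + 1.282)² · (104² + 76²/1.5) / 24²
   = 10.5106 · (10816 + 3850.7) / 576
   = 10.5106 · 14666.7 / 576
   = 267.63
Design effect: 2.28 × 267.63 = 610.20.
Round up → n₁ = 611; n₂ = r·n₁ = 1.5 × 611 = 917.

n₁ = 611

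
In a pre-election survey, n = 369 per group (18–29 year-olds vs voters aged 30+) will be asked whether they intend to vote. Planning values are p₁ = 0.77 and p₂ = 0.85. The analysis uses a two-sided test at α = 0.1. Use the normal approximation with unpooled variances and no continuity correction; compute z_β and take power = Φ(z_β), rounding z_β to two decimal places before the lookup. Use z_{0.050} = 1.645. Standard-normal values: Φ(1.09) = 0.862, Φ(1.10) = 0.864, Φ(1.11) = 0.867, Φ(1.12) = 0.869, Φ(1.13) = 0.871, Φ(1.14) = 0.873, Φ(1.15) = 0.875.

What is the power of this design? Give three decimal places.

z_β = |p₁−p₂|·√(n/[p₁q₁+p₂q₂]) − z_{α/2}
    = 0.08 · √(369/0.3046) − 1.645
    = 0.08 · 34.8055 − 1.645
    = 2.7844 − 1.645 = 1.1394 → 1.14
Power = Φ(1.14) = 0.873.

Power ≈ 0.873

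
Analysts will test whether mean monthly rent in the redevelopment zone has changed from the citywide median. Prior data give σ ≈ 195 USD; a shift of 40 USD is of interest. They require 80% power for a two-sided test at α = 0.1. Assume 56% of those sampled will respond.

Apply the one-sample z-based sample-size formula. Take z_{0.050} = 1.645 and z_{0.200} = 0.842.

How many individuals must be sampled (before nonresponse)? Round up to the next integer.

n = 263

n = (z_{α/2} + z_β)² · σ² / δ²
  = (1.645 + 0.842)² · 195² / 40²
  = 6.1852 · 38025 / 1600
  = 146.99
Adjust for 56% response: 146.99 / 0.56 = 262.49.
Round up → n = 263.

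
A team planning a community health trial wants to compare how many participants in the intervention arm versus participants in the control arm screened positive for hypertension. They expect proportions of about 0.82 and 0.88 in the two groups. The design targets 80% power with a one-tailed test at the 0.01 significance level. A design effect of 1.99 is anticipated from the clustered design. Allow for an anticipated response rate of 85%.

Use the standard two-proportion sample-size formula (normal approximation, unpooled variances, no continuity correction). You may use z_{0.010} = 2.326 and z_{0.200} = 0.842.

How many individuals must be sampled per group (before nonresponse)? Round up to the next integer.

n = 1653 per group

n = (z_α + z_β)² · [p₁(1−p₁) + p₂(1−p₂)] / (p₁ − p₂)²
  = (2.326 + 0.842)² · (0.82·0.18 + 0.88·0.12) / (-0.06)²
  = (3.168)² · (0.1476 + 0.1056) / 0.0036
  = 10.0362 · 0.2532 / 0.0036
  = 705.88
Design effect: 1.99 × 705.88 = 1404.70.
Adjust for 85% response: 1404.70 / 0.85 = 1652.59.
Round up → n = 1653 per group.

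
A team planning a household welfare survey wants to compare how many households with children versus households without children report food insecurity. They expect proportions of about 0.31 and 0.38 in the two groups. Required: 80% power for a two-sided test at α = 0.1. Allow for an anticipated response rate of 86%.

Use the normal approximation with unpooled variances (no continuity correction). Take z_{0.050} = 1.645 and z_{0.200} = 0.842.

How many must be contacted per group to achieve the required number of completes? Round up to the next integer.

n = (z_{α/2} + z_β)² · [p₁(1−p₁) + p₂(1−p₂)] / (p₁ − p₂)²
  = (1.645 + 0.842)² · (0.31·0.69 + 0.38·0.62) / (-0.07)²
  = (2.487)² · (0.2139 + 0.2356) / 0.0049
  = 6.1852 · 0.4495 / 0.0049
  = 567.39
Adjust for 86% response: 567.39 / 0.86 = 659.76.
Round up → n = 660 per group.

n = 660 per group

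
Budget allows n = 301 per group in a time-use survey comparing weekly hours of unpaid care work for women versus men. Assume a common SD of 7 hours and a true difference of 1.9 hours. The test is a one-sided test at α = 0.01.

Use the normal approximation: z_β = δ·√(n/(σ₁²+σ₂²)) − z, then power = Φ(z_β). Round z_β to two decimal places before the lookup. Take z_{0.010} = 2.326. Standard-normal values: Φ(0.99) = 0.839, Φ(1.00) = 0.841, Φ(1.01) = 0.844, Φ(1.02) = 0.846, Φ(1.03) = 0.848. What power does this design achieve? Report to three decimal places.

Power ≈ 0.841

z_β = δ·√(n/(σ₁²+σ₂²)) − z_α
    = 1.9 · √(301/98) − 2.326
    = 1.9 · 1.75255 − 2.326
    = 3.3298 − 2.326 = 1.0038 → 1.00
Power = Φ(1.00) = 0.841.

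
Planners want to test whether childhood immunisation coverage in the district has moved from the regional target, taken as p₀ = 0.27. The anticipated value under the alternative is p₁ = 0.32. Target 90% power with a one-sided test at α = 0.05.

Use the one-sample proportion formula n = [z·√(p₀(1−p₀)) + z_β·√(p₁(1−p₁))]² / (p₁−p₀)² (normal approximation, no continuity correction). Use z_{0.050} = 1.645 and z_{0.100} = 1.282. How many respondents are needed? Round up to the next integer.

n = 706

n = [z_α·√(p₀q₀) + z_β·√(p₁q₁)]² / (p₁ − p₀)²
  = [1.645·√(0.27·0.73) + 1.282·√(0.32·0.68)]² / (0.05)²
  = [1.645·0.4440 + 1.282·0.4665]² / 0.0025
  = [1.3283]² / 0.0025
  = 705.79
Round up → n = 706.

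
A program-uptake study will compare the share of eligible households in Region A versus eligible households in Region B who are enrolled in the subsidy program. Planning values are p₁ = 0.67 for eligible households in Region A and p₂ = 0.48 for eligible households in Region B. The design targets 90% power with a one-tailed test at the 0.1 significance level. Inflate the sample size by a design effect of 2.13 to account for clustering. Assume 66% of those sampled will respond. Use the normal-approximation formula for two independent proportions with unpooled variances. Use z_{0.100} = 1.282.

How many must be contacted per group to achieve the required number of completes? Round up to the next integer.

n = (z_α + z_β)² · [p₁(1−p₁) + p₂(1−p₂)] / (p₁ − p₂)²
  = (1.282 + 1.282)² · (0.67·0.33 + 0.48·0.52) / (0.19)²
  = (2.564)² · (0.2211 + 0.2496) / 0.0361
  = 6.5741 · 0.4707 / 0.0361
  = 85.72
Design effect: 2.13 × 85.72 = 182.58.
Adjust for 66% response: 182.58 / 0.66 = 276.64.
Round up → n = 277 per group.

n = 277 per group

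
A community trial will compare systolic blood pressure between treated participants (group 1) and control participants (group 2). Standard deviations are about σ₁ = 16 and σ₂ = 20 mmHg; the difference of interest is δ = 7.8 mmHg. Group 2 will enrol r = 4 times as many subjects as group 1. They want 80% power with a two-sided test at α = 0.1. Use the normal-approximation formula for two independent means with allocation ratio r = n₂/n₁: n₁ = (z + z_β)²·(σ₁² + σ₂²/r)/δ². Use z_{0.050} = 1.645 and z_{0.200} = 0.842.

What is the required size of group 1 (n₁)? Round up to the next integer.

n₁ = (z_{α/2} + z_β)² · (σ₁² + σ₂²/r) / δ²
   = (1.645 + 0.842)² · (16² + 20²/4) / 7.8²
   = 6.1852 · (256 + 100) / 60.84
   = 6.1852 · 356 / 60.84
   = 36.19
Round up → n₁ = 37; n₂ = r·n₁ = 4 × 37 = 148.

n₁ = 37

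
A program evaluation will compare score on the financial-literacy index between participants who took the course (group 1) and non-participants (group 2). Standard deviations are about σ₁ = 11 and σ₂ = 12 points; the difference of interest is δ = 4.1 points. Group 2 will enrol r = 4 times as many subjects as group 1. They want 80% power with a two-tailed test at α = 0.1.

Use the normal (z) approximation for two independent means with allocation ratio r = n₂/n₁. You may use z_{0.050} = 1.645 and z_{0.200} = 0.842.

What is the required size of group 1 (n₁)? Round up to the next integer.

n₁ = 58

n₁ = (z_{α/2} + z_β)² · (σ₁² + σ₂²/r) / δ²
   = (1.645 + 0.842)² · (11² + 12²/4) / 4.1²
   = 6.1852 · (121 + 36) / 16.81
   = 6.1852 · 157 / 16.81
   = 57.77
Round up → n₁ = 58; n₂ = r·n₁ = 4 × 58 = 232.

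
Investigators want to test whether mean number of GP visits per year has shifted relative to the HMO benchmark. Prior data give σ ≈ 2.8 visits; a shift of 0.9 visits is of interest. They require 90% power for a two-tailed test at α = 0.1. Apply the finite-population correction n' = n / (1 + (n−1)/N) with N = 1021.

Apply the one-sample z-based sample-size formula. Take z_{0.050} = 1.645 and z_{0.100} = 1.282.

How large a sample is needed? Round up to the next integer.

n = 77

n = (z_{α/2} + z_β)² · σ² / δ²
  = (1.645 + 1.282)² · 2.8² / 0.9²
  = 8.5673 · 7.84 / 0.81
  = 82.92
Finite-population correction (N = 1021): 82.92 / (1 + (82.92 − 1)/1021) = 76.76.
Round up → n = 77.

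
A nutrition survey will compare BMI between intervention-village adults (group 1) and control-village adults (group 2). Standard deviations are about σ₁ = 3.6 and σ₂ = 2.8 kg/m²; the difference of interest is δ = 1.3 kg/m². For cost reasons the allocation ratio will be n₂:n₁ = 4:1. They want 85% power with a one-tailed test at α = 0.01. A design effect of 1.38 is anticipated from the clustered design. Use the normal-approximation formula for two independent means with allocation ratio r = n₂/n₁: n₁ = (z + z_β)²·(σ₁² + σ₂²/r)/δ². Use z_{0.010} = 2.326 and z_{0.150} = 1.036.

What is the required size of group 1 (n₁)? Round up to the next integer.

n₁ = (z_α + z_β)² · (σ₁² + σ₂²/r) / δ²
   = (2.326 + 1.036)² · (3.6² + 2.8²/4) / 1.3²
   = 11.3030 · (12.96 + 1.96) / 1.69
   = 11.3030 · 14.92 / 1.69
   = 99.79
Design effect: 1.38 × 99.79 = 137.71.
Round up → n₁ = 138; n₂ = r·n₁ = 4 × 138 = 552.

n₁ = 138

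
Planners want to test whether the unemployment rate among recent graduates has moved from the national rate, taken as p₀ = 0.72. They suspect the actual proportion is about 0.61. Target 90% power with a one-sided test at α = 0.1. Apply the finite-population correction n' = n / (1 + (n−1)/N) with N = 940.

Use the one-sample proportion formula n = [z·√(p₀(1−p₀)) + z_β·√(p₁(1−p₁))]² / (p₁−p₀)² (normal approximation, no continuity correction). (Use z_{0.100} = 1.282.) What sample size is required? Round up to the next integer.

n = 106

n = [z_α·√(p₀q₀) + z_β·√(p₁q₁)]² / (p₁ − p₀)²
  = [1.282·√(0.72·0.28) + 1.282·√(0.61·0.39)]² / (-0.11)²
  = [1.282·0.4490 + 1.282·0.4877]² / 0.0121
  = [1.2009]² / 0.0121
  = 119.19
Finite-population correction (N = 940): 119.19 / (1 + (119.19 − 1)/940) = 105.88.
Round up → n = 106.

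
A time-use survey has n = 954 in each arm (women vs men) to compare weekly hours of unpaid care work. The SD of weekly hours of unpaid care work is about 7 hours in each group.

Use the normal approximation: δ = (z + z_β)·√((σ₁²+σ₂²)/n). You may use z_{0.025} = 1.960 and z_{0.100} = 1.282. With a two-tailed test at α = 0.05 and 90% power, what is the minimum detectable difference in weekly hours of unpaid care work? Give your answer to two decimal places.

Minimum detectable difference ≈ 1.04 hours

δ = (z_{α/2} + z_β) · √((σ₁²+σ₂²)/n)
  = (1.960 + 1.282) · √(98/954)
  = 3.242 · √0.10273
  = 3.242 · 0.3205
  = 1.0391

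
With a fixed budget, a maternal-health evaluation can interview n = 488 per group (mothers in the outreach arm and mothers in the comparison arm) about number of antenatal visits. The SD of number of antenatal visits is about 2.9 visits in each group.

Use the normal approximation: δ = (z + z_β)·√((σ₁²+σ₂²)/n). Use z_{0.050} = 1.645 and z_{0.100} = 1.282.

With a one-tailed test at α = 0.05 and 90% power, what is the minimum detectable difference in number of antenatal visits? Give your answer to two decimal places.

δ = (z_α + z_β) · √((σ₁²+σ₂²)/n)
  = (1.645 + 1.282) · √(16.82/488)
  = 2.927 · √0.03447
  = 2.927 · 0.1857
  = 0.5434

Minimum detectable difference ≈ 0.54 visits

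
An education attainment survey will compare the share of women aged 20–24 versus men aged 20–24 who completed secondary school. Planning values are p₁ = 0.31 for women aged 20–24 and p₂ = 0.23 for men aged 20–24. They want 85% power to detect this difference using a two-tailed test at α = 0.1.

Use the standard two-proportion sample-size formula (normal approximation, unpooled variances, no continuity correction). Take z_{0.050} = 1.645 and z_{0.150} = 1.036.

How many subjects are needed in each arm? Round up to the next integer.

n = 440 per group

n = (z_{α/2} + z_β)² · [p₁(1−p₁) + p₂(1−p₂)] / (p₁ − p₂)²
  = (1.645 + 1.036)² · (0.31·0.69 + 0.23·0.77) / (0.08)²
  = (2.681)² · (0.2139 + 0.1771) / 0.0064
  = 7.1878 · 0.3910 / 0.0064
  = 439.13
Round up → n = 440 per group.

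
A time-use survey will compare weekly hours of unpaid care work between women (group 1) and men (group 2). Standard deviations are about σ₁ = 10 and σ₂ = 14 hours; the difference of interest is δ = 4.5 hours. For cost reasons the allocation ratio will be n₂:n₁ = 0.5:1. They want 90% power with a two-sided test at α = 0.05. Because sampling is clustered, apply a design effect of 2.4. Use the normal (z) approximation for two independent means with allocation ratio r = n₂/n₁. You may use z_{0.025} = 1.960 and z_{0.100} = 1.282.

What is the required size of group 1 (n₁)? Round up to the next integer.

n₁ = 613

n₁ = (z_{α/2} + z_β)² · (σ₁² + σ₂²/r) / δ²
   = (1.960 + 1.282)² · (10² + 14²/0.5) / 4.5²
   = 10.5106 · (100 + 392) / 20.25
   = 10.5106 · 492 / 20.25
   = 255.37
Design effect: 2.4 × 255.37 = 612.88.
Round up → n₁ = 613; n₂ = r·n₁ = 0.5 × 613 = 307.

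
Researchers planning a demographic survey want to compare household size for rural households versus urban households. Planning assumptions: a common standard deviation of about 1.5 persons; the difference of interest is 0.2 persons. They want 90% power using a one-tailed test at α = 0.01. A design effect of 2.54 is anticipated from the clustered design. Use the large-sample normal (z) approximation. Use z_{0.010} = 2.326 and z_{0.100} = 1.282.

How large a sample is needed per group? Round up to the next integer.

n = (z_α + z_β)² · (σ₁² + σ₂²) / δ²
  = (2.326 + 1.282)² · (2·1.5² = 4.5) / 0.2²
  = 13.0177 · 4.5 / 0.04
  = 1464.49
Design effect: 2.54 × 1464.49 = 3719.80.
Round up → n = 3720 per group.

n = 3720 per group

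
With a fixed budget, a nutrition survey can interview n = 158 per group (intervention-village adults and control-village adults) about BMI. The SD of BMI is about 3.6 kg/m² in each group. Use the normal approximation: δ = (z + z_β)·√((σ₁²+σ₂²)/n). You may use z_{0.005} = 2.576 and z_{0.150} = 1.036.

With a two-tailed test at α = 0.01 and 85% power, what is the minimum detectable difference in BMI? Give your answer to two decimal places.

Minimum detectable difference ≈ 1.46 kg/m²

δ = (z_{α/2} + z_β) · √((σ₁²+σ₂²)/n)
  = (2.576 + 1.036) · √(25.92/158)
  = 3.612 · √0.16405
  = 3.612 · 0.4050
  = 1.4630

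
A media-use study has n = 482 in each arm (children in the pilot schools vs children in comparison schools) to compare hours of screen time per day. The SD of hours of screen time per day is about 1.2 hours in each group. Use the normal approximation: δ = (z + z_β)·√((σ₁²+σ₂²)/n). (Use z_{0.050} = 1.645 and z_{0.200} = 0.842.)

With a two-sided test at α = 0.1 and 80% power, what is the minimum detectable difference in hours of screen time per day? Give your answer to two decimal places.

Minimum detectable difference ≈ 0.19 hours

δ = (z_{α/2} + z_β) · √((σ₁²+σ₂²)/n)
  = (1.645 + 0.842) · √(2.88/482)
  = 2.487 · √0.00598
  = 2.487 · 0.0773
  = 0.1922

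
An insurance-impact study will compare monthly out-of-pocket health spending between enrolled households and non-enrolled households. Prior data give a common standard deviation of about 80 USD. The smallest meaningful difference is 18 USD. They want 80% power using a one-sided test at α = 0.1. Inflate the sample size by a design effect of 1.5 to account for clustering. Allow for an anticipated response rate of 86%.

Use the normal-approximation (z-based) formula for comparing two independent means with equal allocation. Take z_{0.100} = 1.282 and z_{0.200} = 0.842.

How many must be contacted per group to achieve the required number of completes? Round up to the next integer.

n = 311 per group

n = (z_α + z_β)² · (σ₁² + σ₂²) / δ²
  = (1.282 + 0.842)² · (2·80² = 12800) / 18²
  = 4.5114 · 12800 / 324
  = 178.23
Design effect: 1.5 × 178.23 = 267.34.
Adjust for 86% response: 267.34 / 0.86 = 310.86.
Round up → n = 311 per group.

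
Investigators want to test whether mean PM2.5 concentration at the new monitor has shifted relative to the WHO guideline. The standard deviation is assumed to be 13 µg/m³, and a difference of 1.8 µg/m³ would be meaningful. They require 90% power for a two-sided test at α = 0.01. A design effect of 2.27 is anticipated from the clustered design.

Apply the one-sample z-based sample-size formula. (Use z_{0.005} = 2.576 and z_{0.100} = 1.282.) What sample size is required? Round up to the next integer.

n = 1763

n = (z_{α/2} + z_β)² · σ² / δ²
  = (2.576 + 1.282)² · 13² / 1.8²
  = 14.8842 · 169 / 3.24
  = 776.37
Design effect: 2.27 × 776.37 = 1762.35.
Round up → n = 1763.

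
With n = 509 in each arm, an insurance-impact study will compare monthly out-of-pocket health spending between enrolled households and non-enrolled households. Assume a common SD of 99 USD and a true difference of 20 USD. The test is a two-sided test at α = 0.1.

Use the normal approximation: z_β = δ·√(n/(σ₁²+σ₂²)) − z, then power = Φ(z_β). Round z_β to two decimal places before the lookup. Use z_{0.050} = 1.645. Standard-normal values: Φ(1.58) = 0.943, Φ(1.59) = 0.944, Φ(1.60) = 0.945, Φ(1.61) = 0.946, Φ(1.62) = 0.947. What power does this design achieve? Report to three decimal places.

z_β = δ·√(n/(σ₁²+σ₂²)) − z_{α/2}
    = 20 · √(509/19602) − 1.645
    = 20 · 0.16114 − 1.645
    = 3.2228 − 1.645 = 1.5778 → 1.58
Power = Φ(1.58) = 0.943.

Power ≈ 0.943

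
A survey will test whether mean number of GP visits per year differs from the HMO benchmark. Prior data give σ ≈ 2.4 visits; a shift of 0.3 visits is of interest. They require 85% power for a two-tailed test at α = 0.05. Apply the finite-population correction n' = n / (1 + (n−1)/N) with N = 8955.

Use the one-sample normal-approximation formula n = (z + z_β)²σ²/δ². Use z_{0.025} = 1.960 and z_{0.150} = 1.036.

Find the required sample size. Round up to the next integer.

n = 540

n = (z_{α/2} + z_β)² · σ² / δ²
  = (1.960 + 1.036)² · 2.4² / 0.3²
  = 8.9760 · 5.76 / 0.09
  = 574.47
Finite-population correction (N = 8955): 574.47 / (1 + (574.47 − 1)/8955) = 539.89.
Round up → n = 540.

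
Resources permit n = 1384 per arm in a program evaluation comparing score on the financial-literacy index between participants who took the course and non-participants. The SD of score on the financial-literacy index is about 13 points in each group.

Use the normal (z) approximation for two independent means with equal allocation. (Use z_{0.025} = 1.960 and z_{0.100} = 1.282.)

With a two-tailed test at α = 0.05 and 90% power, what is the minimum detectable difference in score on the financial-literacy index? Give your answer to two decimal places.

δ = (z_{α/2} + z_β) · √((σ₁²+σ₂²)/n)
  = (1.960 + 1.282) · √(338/1384)
  = 3.242 · √0.24422
  = 3.242 · 0.4942
  = 1.6022

Minimum detectable difference ≈ 1.60 points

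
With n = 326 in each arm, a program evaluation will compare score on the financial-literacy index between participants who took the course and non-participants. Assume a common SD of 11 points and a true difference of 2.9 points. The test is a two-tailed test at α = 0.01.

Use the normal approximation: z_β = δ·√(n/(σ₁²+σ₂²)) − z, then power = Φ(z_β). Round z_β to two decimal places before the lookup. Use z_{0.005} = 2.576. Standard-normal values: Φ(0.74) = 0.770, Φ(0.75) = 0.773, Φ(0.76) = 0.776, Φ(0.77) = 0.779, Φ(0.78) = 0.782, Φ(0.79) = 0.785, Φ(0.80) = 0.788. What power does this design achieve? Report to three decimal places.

z_β = δ·√(n/(σ₁²+σ₂²)) − z_{α/2}
    = 2.9 · √(326/242) − 2.576
    = 2.9 · 1.16065 − 2.576
    = 3.3659 − 2.576 = 0.7899 → 0.79
Power = Φ(0.79) = 0.785.

Power ≈ 0.785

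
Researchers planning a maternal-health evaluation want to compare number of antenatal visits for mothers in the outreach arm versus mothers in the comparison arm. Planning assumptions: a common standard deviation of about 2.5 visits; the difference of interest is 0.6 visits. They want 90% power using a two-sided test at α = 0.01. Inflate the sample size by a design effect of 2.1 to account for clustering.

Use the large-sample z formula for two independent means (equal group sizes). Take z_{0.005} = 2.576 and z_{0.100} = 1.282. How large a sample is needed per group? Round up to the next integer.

n = (z_{α/2} + z_β)² · (σ₁² + σ₂²) / δ²
  = (2.576 + 1.282)² · (2·2.5² = 12.5) / 0.6²
  = 14.8842 · 12.5 / 0.36
  = 516.81
Design effect: 2.1 × 516.81 = 1085.30.
Round up → n = 1086 per group.

n = 1086 per group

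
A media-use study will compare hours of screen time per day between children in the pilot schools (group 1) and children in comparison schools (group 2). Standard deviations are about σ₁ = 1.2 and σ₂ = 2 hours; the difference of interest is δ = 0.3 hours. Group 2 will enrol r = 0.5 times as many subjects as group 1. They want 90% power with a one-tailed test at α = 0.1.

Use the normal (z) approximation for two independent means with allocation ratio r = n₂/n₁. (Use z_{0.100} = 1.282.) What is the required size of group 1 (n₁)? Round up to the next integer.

n₁ = (z_α + z_β)² · (σ₁² + σ₂²/r) / δ²
   = (1.282 + 1.282)² · (1.2² + 2²/0.5) / 0.3²
   = 6.5741 · (1.44 + 8) / 0.09
   = 6.5741 · 9.44 / 0.09
   = 689.55
Round up → n₁ = 690; n₂ = r·n₁ = 0.5 × 690 = 345.

n₁ = 690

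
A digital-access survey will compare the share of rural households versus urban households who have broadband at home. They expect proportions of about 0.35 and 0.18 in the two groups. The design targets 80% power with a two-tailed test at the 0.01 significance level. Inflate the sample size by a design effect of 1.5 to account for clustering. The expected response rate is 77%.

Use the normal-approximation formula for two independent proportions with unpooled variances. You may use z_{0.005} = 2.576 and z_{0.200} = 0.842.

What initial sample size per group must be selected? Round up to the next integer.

n = 296 per group

n = (z_{α/2} + z_β)² · [p₁(1−p₁) + p₂(1−p₂)] / (p₁ − p₂)²
  = (2.576 + 0.842)² · (0.35·0.65 + 0.18·0.82) / (0.17)²
  = (3.418)² · (0.2275 + 0.1476) / 0.0289
  = 11.6827 · 0.3751 / 0.0289
  = 151.63
Design effect: 1.5 × 151.63 = 227.45.
Adjust for 77% response: 227.45 / 0.77 = 295.39.
Round up → n = 296 per group.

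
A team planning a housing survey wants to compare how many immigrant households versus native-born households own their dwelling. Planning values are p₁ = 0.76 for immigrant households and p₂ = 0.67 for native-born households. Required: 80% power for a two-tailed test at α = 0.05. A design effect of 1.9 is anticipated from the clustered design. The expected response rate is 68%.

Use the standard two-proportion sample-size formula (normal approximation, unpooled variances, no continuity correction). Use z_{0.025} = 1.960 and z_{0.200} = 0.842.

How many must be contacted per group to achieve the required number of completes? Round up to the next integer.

n = (z_{α/2} + z_β)² · [p₁(1−p₁) + p₂(1−p₂)] / (p₁ − p₂)²
  = (1.960 + 0.842)² · (0.76·0.24 + 0.67·0.33) / (0.09)²
  = (2.802)² · (0.1824 + 0.2211) / 0.0081
  = 7.8512 · 0.4035 / 0.0081
  = 391.11
Design effect: 1.9 × 391.11 = 743.10.
Adjust for 68% response: 743.10 / 0.68 = 1092.80.
Round up → n = 1093 per group.

n = 1093 per group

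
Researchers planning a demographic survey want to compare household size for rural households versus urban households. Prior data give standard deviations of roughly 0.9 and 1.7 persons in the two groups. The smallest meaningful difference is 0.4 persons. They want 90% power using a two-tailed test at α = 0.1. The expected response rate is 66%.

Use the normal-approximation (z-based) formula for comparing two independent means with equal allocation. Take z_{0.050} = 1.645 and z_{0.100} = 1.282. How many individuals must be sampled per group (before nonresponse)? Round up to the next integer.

n = 301 per group

n = (z_{α/2} + z_β)² · (σ₁² + σ₂²) / δ²
  = (1.645 + 1.282)² · (0.9² + 1.7² = 3.7) / 0.4²
  = 8.5673 · 3.7 / 0.16
  = 198.12
Adjust for 66% response: 198.12 / 0.66 = 300.18.
Round up → n = 301 per group.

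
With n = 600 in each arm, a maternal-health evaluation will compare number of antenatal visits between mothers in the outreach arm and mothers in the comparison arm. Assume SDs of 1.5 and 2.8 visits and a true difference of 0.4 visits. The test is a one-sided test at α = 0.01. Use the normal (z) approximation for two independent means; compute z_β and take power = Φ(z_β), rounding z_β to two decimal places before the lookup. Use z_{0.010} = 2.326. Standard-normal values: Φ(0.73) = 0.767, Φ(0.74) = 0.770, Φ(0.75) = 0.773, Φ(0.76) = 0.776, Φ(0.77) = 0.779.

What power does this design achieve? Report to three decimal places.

Power ≈ 0.776

z_β = δ·√(n/(σ₁²+σ₂²)) − z_α
    = 0.4 · √(600/10.09) − 2.326
    = 0.4 · 7.71134 − 2.326
    = 3.0845 − 2.326 = 0.7585 → 0.76
Power = Φ(0.76) = 0.776.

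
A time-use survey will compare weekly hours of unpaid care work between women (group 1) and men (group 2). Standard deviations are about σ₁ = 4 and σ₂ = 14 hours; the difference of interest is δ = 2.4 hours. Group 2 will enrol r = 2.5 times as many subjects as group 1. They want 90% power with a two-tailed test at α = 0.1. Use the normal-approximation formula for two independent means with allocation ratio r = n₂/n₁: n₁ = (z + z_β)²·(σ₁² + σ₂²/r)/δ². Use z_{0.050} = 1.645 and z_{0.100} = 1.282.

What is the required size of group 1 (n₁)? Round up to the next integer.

n₁ = 141

n₁ = (z_{α/2} + z_β)² · (σ₁² + σ₂²/r) / δ²
   = (1.645 + 1.282)² · (4² + 14²/2.5) / 2.4²
   = 8.5673 · (16 + 78.4) / 5.76
   = 8.5673 · 94.4 / 5.76
   = 140.41
Round up → n₁ = 141; n₂ = r·n₁ = 2.5 × 141 = 353.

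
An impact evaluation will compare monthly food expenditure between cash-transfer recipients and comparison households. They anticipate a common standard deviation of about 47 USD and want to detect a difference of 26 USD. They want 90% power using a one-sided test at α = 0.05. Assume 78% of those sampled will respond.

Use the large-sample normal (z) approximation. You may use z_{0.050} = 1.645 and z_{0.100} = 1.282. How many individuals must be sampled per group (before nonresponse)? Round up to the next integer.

n = 72 per group

n = (z_α + z_β)² · (σ₁² + σ₂²) / δ²
  = (1.645 + 1.282)² · (2·47² = 4418) / 26²
  = 8.5673 · 4418 / 676
  = 55.99
Adjust for 78% response: 55.99 / 0.78 = 71.78.
Round up → n = 72 per group.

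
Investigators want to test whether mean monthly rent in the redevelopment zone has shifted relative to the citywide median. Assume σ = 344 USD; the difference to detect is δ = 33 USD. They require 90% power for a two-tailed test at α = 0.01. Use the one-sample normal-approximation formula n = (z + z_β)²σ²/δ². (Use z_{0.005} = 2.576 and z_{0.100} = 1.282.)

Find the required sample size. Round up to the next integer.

n = 1618

n = (z_{α/2} + z_β)² · σ² / δ²
  = (2.576 + 1.282)² · 344² / 33²
  = 14.8842 · 118336 / 1089
  = 1617.39
Round up → n = 1618.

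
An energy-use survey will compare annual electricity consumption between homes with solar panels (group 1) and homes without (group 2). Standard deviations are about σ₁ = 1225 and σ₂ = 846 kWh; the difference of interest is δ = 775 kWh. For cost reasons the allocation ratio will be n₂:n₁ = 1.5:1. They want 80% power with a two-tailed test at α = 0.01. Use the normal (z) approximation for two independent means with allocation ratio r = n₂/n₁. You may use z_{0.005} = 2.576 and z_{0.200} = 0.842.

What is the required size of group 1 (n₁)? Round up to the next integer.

n₁ = 39

n₁ = (z_{α/2} + z_β)² · (σ₁² + σ₂²/r) / δ²
   = (2.576 + 0.842)² · (1225² + 846²/1.5) / 775²
   = 11.6827 · (1500625 + 477144) / 600625
   = 11.6827 · 1977769 / 600625
   = 38.47
Round up → n₁ = 39; n₂ = r·n₁ = 1.5 × 39 = 59.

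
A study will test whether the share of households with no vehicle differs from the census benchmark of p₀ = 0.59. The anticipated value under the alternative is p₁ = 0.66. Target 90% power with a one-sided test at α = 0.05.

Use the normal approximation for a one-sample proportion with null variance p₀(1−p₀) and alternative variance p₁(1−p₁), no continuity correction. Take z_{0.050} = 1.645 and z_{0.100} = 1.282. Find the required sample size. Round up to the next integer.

n = 410

n = [z_α·√(p₀q₀) + z_β·√(p₁q₁)]² / (p₁ − p₀)²
  = [1.645·√(0.59·0.41) + 1.282·√(0.66·0.34)]² / (0.07)²
  = [1.645·0.4918 + 1.282·0.4737]² / 0.0049
  = [1.4164]² / 0.0049
  = 409.40
Round up → n = 410.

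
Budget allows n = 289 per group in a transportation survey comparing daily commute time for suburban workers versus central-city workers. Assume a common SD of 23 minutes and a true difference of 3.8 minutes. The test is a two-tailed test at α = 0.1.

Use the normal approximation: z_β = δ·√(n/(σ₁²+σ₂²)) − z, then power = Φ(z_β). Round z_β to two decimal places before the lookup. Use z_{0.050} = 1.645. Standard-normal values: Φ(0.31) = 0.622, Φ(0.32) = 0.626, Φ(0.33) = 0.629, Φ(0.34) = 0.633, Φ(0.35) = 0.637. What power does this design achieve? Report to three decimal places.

z_β = δ·√(n/(σ₁²+σ₂²)) − z_{α/2}
    = 3.8 · √(289/1058) − 1.645
    = 3.8 · 0.52264 − 1.645
    = 1.9860 − 1.645 = 0.3410 → 0.34
Power = Φ(0.34) = 0.633.

Power ≈ 0.633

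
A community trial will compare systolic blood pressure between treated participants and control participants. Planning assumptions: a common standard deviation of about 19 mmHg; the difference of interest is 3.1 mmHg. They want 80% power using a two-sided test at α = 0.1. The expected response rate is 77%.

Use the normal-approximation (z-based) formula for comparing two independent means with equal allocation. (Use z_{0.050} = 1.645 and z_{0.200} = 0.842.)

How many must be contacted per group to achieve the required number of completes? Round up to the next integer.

n = 604 per group

n = (z_{α/2} + z_β)² · (σ₁² + σ₂²) / δ²
  = (1.645 + 0.842)² · (2·19² = 722) / 3.1²
  = 6.1852 · 722 / 9.61
  = 464.69
Adjust for 77% response: 464.69 / 0.77 = 603.50.
Round up → n = 604 per group.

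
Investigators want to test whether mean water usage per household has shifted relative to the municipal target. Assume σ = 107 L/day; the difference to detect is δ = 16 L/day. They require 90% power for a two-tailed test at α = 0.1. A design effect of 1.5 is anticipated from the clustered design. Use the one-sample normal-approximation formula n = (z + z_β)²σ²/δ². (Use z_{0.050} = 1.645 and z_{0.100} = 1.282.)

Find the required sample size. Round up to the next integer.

n = 575

n = (z_{α/2} + z_β)² · σ² / δ²
  = (1.645 + 1.282)² · 107² / 16²
  = 8.5673 · 11449 / 256
  = 383.15
Design effect: 1.5 × 383.15 = 574.73.
Round up → n = 575.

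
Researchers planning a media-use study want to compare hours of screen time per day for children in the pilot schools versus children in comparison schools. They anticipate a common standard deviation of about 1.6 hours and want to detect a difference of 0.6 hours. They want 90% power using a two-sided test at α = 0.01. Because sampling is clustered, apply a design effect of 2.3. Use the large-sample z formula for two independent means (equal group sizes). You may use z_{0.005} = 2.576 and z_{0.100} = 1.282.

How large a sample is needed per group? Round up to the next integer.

n = (z_{α/2} + z_β)² · (σ₁² + σ₂²) / δ²
  = (2.576 + 1.282)² · (2·1.6² = 5.12) / 0.6²
  = 14.8842 · 5.12 / 0.36
  = 211.69
Design effect: 2.3 × 211.69 = 486.88.
Round up → n = 487 per group.

n = 487 per group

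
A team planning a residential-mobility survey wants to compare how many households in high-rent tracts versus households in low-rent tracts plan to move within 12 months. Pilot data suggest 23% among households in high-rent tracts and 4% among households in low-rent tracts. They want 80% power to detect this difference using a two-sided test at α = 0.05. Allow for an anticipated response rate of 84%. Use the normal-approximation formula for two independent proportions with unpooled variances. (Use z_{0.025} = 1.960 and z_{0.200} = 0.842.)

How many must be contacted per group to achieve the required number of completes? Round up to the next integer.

n = 56 per group

n = (z_{α/2} + z_β)² · [p₁(1−p₁) + p₂(1−p₂)] / (p₁ − p₂)²
  = (1.960 + 0.842)² · (0.23·0.77 + 0.04·0.96) / (0.19)²
  = (2.802)² · (0.1771 + 0.0384) / 0.0361
  = 7.8512 · 0.2155 / 0.0361
  = 46.87
Adjust for 84% response: 46.87 / 0.84 = 55.80.
Round up → n = 56 per group.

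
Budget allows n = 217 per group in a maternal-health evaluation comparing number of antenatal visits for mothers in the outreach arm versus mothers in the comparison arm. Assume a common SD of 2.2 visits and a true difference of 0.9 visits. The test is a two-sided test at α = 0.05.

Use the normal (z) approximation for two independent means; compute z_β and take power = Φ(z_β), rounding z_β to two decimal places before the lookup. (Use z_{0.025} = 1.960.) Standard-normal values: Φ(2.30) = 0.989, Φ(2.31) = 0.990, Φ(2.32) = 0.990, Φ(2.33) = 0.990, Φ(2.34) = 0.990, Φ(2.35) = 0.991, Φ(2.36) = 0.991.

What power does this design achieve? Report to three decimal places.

Power ≈ 0.989

z_β = δ·√(n/(σ₁²+σ₂²)) − z_{α/2}
    = 0.9 · √(217/9.68) − 1.960
    = 0.9 · 4.73470 − 1.960
    = 4.2612 − 1.960 = 2.3012 → 2.30
Power = Φ(2.30) = 0.989.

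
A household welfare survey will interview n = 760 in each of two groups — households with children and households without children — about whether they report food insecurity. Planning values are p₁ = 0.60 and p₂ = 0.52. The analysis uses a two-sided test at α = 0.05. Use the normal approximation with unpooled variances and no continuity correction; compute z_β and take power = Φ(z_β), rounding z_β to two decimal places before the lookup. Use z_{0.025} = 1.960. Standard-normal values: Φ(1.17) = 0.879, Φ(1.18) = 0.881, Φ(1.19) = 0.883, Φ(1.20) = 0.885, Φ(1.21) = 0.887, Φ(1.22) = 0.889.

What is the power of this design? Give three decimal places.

Power ≈ 0.883

z_β = |p₁−p₂|·√(n/[p₁q₁+p₂q₂]) − z_{α/2}
    = 0.08 · √(760/0.4896) − 1.960
    = 0.08 · 39.3991 − 1.960
    = 3.1519 − 1.960 = 1.1919 → 1.19
Power = Φ(1.19) = 0.883.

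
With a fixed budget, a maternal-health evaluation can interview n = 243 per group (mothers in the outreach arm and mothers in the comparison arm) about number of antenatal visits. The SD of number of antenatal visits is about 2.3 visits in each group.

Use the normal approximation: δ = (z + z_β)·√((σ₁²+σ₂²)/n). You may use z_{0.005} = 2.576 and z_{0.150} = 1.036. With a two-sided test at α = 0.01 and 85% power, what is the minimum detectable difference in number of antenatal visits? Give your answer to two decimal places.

δ = (z_{α/2} + z_β) · √((σ₁²+σ₂²)/n)
  = (2.576 + 1.036) · √(10.58/243)
  = 3.612 · √0.04354
  = 3.612 · 0.2087
  = 0.7537

Minimum detectable difference ≈ 0.75 visits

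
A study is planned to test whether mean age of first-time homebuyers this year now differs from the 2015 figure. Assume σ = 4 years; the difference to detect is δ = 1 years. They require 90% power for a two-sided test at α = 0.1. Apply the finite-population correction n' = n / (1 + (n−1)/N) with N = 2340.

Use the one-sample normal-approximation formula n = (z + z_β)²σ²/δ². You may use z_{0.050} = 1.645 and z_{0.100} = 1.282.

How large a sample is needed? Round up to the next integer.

n = (z_{α/2} + z_β)² · σ² / δ²
  = (1.645 + 1.282)² · 4² / 1²
  = 8.5673 · 16 / 1
  = 137.08
Finite-population correction (N = 2340): 137.08 / (1 + (137.08 − 1)/2340) = 129.54.
Round up → n = 130.

n = 130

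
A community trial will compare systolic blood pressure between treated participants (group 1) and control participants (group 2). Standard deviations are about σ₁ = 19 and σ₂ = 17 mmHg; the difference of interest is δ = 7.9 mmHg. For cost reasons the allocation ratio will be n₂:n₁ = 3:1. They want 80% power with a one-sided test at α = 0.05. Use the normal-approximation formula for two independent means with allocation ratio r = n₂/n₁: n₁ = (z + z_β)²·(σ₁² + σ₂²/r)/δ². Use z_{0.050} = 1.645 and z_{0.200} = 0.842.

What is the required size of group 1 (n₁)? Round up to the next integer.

n₁ = 46

n₁ = (z_α + z_β)² · (σ₁² + σ₂²/r) / δ²
   = (1.645 + 0.842)² · (19² + 17²/3) / 7.9²
   = 6.1852 · (361 + 96.3333) / 62.41
   = 6.1852 · 457.3333 / 62.41
   = 45.32
Round up → n₁ = 46; n₂ = r·n₁ = 3 × 46 = 138.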